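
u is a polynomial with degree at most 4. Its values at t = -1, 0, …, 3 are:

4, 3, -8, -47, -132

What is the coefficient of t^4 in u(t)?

First differences: -1, -11, -39, -85. Second differences: -10, -28, -46. Third differences: -18, -18.
Level-3 differences are constant, so u has degree 3.
Fitting a degree-3 polynomial gives u(t) = -3t³ - 5t² - 3t + 3.
The coefficient of t^4 is 0.

0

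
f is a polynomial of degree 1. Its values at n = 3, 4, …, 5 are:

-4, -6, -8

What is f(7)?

-12

Write f(n) = an + b; the 3 given values yield a linear system in the 2 coefficients.
Solving, f(n) = -2n + 2.
Then f(7) = -12.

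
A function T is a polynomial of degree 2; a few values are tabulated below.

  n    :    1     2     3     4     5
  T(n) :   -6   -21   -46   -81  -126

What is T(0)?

First differences: -15, -25, -35, -45. Second differences: -10, -10, -10.
Level-2 differences are constant, so T has degree 2.
Fitting a degree-2 polynomial gives T(n) = -5n² - 1.
The constant term is T(0) = -1.

-1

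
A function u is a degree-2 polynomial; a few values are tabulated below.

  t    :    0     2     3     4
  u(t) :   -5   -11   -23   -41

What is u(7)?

-131

Write u(t) = at² + bt + c; the 4 given values yield a linear system in the 3 coefficients.
Solving, u(t) = -3t² + 3t - 5.
Then u(7) = -131.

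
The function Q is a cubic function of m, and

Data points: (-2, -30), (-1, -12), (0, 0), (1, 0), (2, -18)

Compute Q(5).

-240

First differences: 18, 12, 0, -18. Second differences: -6, -12, -18. Third differences: -6, -6.
Level-3 differences are constant, so Q has degree 3.
Fitting a degree-3 polynomial gives Q(m) = -m³ - 6m² + 7m.
Then Q(5) = -240.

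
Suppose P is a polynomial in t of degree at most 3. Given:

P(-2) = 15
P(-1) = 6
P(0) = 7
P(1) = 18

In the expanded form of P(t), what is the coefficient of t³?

0

First differences: -9, 1, 11. Second differences: 10, 10.
Level-2 differences are constant, so P has degree 2.
Fitting a degree-2 polynomial gives P(t) = 5t² + 6t + 7.
The coefficient of t³ is 0.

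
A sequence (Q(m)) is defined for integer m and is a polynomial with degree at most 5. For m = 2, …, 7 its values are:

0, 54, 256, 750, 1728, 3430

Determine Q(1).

Write Q(m) = am^5 + bm^4 + cm³ + dm² + em + p; the 6 given values yield a linear system in the 6 coefficients.
Solving, the leading coefficient vanishes, and Q(m) = 2m^4 - 4m³.
Then Q(1) = -2.

-2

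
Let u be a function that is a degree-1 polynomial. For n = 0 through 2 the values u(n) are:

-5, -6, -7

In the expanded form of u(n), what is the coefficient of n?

-1

First differences: -1, -1.
Level-1 differences are constant, so u has degree 1.
Fitting a degree-1 polynomial gives u(n) = -n - 5.
The coefficient of n is -1.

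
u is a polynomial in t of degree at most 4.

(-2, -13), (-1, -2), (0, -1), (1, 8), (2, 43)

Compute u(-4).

First differences: 11, 1, 9, 35. Second differences: -10, 8, 26. Third differences: 18, 18.
Level-3 differences are constant, so u has degree 3.
Fitting a degree-3 polynomial gives u(t) = 3t³ + 4t² + 2t - 1.
Then u(-4) = -137.

-137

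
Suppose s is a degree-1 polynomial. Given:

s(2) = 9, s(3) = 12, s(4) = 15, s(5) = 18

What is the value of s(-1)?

First differences: 3, 3, 3.
Level-1 differences are constant, so s has degree 1.
Fitting a degree-1 polynomial gives s(k) = 3k + 3.
Then s(-1) = 0.

0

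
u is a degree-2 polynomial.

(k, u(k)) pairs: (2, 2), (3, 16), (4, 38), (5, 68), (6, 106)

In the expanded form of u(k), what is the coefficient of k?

-6

First differences: 14, 22, 30, 38. Second differences: 8, 8, 8.
Level-2 differences are constant, so u has degree 2.
Fitting a degree-2 polynomial gives u(k) = 4k² - 6k - 2.
The coefficient of k is -6.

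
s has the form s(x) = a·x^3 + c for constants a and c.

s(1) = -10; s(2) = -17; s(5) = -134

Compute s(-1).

From s(1) = -10 and s(2) = -17: 1a + c = -10 and 8a + c = -17.
Subtracting: 7a = -7, so a = -1; then c = -10 − (-1)·1 = -9.
So s(x) = -1x³ − 9, and s(-1) = -8.

-8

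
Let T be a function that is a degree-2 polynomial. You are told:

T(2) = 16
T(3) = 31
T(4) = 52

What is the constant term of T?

Write T(t) = at² + bt + c; the 3 given values yield a linear system in the 3 coefficients.
Solving, T(t) = 3t² + 4.
The constant term is T(0) = 4.

4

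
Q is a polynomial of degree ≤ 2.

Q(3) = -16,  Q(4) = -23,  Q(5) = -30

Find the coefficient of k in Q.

-7

Write Q(k) = ak² + bk + c; the 3 given values yield a linear system in the 3 coefficients.
Solving, the leading coefficient vanishes, and Q(k) = -7k + 5.
The coefficient of k is -7.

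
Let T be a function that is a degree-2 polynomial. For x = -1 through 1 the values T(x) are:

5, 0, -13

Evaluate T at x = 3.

Write T(x) = ax² + bx + c; the 3 given values yield a linear system in the 3 coefficients.
Solving, T(x) = -4x² - 9x.
Then T(3) = -63.

-63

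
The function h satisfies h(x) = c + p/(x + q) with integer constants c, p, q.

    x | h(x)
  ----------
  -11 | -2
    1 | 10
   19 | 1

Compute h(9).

(h(x) − c)(x + q) = p for each data point; the three points give a linear system in c and q, then p follows.
Solving: c = 0, q = 1, p = 20, so h(x) = 20/(x + 1).
Then h(9) = 0 + 20/10 = 2.

2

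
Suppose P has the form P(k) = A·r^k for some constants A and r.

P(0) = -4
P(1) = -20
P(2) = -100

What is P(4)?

-2500

Consecutive ratio: -20/(-4) = 5, and -100/(-20) = 5, so r = 5.
Then A·5^0 = -4 gives A = -4, and P(k) = -4·5^k.
P(4) = -4·5^4 = -2500.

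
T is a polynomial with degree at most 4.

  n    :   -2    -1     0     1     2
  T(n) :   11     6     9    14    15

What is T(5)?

-66

Write T(n) = an^4 + bn³ + cn² + dn + e; the 5 given values yield a linear system in the 5 coefficients.
Solving, the leading coefficient vanishes, and T(n) = -n³ + n² + 5n + 9.
Then T(5) = -66.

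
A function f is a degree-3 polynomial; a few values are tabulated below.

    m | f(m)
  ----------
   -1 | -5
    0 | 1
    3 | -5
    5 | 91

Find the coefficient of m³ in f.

2

Write f(m) = am³ + bm² + cm + d; the 4 given values yield a linear system in the 4 coefficients.
Solving, f(m) = 2m³ - 6m² - 2m + 1.
The coefficient of m³ is 2.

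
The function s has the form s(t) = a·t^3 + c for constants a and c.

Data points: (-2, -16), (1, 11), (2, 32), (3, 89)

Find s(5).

From s(-2) = -16 and s(1) = 11: -8a + c = -16 and 1a + c = 11.
Subtracting: 9a = 27, so a = 3; then c = -16 − 3·(-8) = 8.
So s(t) = 3t³ + 8, and s(5) = 383.

383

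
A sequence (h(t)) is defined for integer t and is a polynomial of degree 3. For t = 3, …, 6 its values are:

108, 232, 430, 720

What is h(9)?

Write h(t) = at³ + bt² + ct + d; the 4 given values yield a linear system in the 4 coefficients.
Solving, h(t) = 3t³ + t² + 6t.
Then h(9) = 2322.

2322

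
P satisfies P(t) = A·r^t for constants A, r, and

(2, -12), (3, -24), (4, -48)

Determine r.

2

Consecutive ratio: -24/(-12) = 2, and -48/(-24) = 2, so r = 2.
Then A·2^2 = -12 gives A = -3, and P(t) = -3·2^t.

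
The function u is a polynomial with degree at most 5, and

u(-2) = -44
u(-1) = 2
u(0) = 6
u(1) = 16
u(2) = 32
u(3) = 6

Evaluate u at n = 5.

-604

First differences: 46, 4, 10, 16, -26. Second differences: -42, 6, 6, -42. Third differences: 48, 0, -48. Fourth differences: -48, -48.
Level-4 differences are constant, so u has degree 4.
Fitting a degree-4 polynomial gives u(n) = -2n^4 + 4n³ + 5n² + 3n + 6.
Then u(5) = -604.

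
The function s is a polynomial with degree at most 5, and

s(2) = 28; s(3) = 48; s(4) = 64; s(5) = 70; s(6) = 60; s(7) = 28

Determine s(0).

First differences: 20, 16, 6, -10, -32. Second differences: -4, -10, -16, -22. Third differences: -6, -6, -6.
Level-3 differences are constant, so s has degree 3.
Fitting a degree-3 polynomial gives s(n) = -n³ + 7n² + 4n.
Then s(0) = 0.

0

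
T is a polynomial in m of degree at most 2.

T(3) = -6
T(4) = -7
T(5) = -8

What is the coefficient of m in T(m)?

First differences: -1, -1.
Level-1 differences are constant, so T has degree 1.
Fitting a degree-1 polynomial gives T(m) = -m - 3.
The coefficient of m is -1.

-1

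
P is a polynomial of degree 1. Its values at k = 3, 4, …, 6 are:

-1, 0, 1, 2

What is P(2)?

First differences: 1, 1, 1.
Level-1 differences are constant, so P has degree 1.
Fitting a degree-1 polynomial gives P(k) = k - 4.
Then P(2) = -2.

-2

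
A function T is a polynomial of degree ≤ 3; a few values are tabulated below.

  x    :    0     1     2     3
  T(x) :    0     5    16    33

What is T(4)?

First differences: 5, 11, 17. Second differences: 6, 6.
Level-2 differences are constant, so T has degree 2.
Fitting a degree-2 polynomial gives T(x) = 3x² + 2x.
Then T(4) = 56.

56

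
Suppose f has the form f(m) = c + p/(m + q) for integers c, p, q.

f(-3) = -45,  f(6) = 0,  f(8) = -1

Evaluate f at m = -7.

(f(m) − c)(m + q) = p for each data point; the three points give a linear system in c and q, then p follows.
Solving: c = -5, q = 2, p = 40, so f(m) = -5 + 40/(m + 2).
Then f(-7) = -5 + 40/(-5) = -13.

-13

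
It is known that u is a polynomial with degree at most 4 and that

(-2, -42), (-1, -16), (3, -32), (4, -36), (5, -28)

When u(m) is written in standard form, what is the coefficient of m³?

1

Write u(m) = am^4 + bm³ + cm² + dm + e; the 5 given values yield a linear system in the 5 coefficients.
Solving, the leading coefficient vanishes, and u(m) = m³ - 6m² + m - 8.
The coefficient of m³ is 1.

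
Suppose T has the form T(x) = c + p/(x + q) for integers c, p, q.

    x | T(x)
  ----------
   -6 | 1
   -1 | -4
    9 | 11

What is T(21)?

(T(x) − c)(x + q) = p for each data point; the three points give a linear system in c and q, then p follows.
Solving: c = 5, q = -3, p = 36, so T(x) = 5 + 36/(x − 3).
Then T(21) = 5 + 36/18 = 7.

7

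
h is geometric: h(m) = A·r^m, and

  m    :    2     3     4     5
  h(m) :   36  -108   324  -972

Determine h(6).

2916

Consecutive ratio: -108/36 = -3, and 324/(-108) = -3, so r = -3.
Then A·(-3)^2 = 36 gives A = 4, and h(m) = 4·(-3)^m.
h(6) = 4·(-3)^6 = 2916.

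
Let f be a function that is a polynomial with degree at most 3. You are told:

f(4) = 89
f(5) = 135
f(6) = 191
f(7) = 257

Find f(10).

Write f(k) = ak³ + bk² + ck + d; the 4 given values yield a linear system in the 4 coefficients.
Solving, the leading coefficient vanishes, and f(k) = 5k² + k + 5.
Then f(10) = 515.

515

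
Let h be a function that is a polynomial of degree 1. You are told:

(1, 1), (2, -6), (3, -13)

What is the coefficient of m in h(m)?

First differences: -7, -7.
Level-1 differences are constant, so h has degree 1.
Fitting a degree-1 polynomial gives h(m) = -7m + 8.
The coefficient of m is -7.

-7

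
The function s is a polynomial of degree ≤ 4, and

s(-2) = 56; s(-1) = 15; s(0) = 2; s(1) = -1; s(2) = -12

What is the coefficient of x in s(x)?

First differences: -41, -13, -3, -11. Second differences: 28, 10, -8. Third differences: -18, -18.
Level-3 differences are constant, so s has degree 3.
Fitting a degree-3 polynomial gives s(x) = -3x³ + 5x² - 5x + 2.
The coefficient of x is -5.

-5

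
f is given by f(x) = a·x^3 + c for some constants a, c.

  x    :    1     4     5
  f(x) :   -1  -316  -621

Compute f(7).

-1711

From f(1) = -1 and f(4) = -316: 1a + c = -1 and 64a + c = -316.
Subtracting: 63a = -315, so a = -5; then c = -1 − (-5)·1 = 4.
So f(x) = -5x³ + 4, and f(7) = -1711.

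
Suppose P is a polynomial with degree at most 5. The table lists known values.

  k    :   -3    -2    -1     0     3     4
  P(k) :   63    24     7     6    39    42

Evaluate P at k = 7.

-57

Write P(k) = ak^5 + bk^4 + ck³ + dk² + ek + p; the 6 given values yield a linear system in the 6 coefficients.
Solving, the top 2 coefficients vanish, and P(k) = -k³ + 5k² + 5k + 6.
Then P(7) = -57.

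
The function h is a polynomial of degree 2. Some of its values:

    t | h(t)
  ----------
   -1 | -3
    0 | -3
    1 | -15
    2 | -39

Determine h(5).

First differences: 0, -12, -24. Second differences: -12, -12.
Level-2 differences are constant, so h has degree 2.
Fitting a degree-2 polynomial gives h(t) = -6t² - 6t - 3.
Then h(5) = -183.

-183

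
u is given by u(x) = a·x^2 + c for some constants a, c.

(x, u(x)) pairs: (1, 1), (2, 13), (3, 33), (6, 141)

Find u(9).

From u(1) = 1 and u(2) = 13: 1a + c = 1 and 4a + c = 13.
Subtracting: 3a = 12, so a = 4; then c = 1 − 4·1 = -3.
So u(x) = 4x² − 3, and u(9) = 321.

321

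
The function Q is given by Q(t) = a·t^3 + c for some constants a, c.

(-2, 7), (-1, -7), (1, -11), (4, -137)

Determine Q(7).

-695

From Q(-2) = 7 and Q(-1) = -7: -8a + c = 7 and -1a + c = -7.
Subtracting: 7a = -14, so a = -2; then c = 7 − (-2)·(-8) = -9.
So Q(t) = -2t³ − 9, and Q(7) = -695.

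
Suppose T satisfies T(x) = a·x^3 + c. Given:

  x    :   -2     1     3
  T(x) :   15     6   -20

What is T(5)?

-118

From T(-2) = 15 and T(1) = 6: -8a + c = 15 and 1a + c = 6.
Subtracting: 9a = -9, so a = -1; then c = 15 − (-1)·(-8) = 7.
So T(x) = -1x³ + 7, and T(5) = -118.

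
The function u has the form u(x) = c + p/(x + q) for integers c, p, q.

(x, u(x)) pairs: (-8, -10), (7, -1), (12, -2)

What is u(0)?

6

(u(x) − c)(x + q) = p for each data point; the three points give a linear system in c and q, then p follows.
Solving: c = -4, q = 3, p = 30, so u(x) = -4 + 30/(x + 3).
Then u(0) = -4 + 30/3 = 6.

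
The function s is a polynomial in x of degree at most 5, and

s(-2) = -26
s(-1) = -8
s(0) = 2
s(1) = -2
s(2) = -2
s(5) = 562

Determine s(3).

Write s(x) = ax^5 + bx^4 + cx³ + dx² + ex + p; the 6 given values yield a linear system in the 6 coefficients.
Solving, the leading coefficient vanishes, and s(x) = x^4 + x³ - 8x² + 2x + 2.
Then s(3) = 44.

44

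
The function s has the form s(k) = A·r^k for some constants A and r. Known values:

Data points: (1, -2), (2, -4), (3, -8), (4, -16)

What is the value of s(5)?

-32

Consecutive ratio: -4/(-2) = 2, and -8/(-4) = 2, so r = 2.
Then A·2^1 = -2 gives A = -1, and s(k) = -1·2^k.
s(5) = -1·2^5 = -32.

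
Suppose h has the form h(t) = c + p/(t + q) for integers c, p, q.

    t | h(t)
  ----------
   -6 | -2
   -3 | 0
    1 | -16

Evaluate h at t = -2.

2

(h(t) − c)(t + q) = p for each data point; the three points give a linear system in c and q, then p follows.
Solving: c = -4, q = 0, p = -12, so h(t) = -4 − 12/(t + 0).
Then h(-2) = -4 − 12/(-2) = 2.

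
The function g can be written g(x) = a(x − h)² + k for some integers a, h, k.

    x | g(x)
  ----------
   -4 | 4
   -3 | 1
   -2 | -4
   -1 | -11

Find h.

First differences -3, -5, -7; second difference -2 = 2a, so a = -1.
Expanding, the x-coefficient is −2ah = 2h; matching it to the data gives h = -5, and then k = 5.
So g(x) = -1(x + 5)² + 5.
Hence h = -5.

-5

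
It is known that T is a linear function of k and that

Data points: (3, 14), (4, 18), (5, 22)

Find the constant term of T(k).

Write T(k) = ak + b; the 3 given values yield a linear system in the 2 coefficients.
Solving, T(k) = 4k + 2.
The constant term is T(0) = 2.

2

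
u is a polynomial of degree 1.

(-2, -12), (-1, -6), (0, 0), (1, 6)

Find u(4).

First differences: 6, 6, 6.
Level-1 differences are constant, so u has degree 1.
Fitting a degree-1 polynomial gives u(n) = 6n.
Then u(4) = 24.

24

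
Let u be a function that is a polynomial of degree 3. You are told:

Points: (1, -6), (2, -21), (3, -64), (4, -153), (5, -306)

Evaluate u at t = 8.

Write u(t) = at³ + bt² + ct + d; the 5 given values yield a linear system in the 4 coefficients.
Solving, u(t) = -3t³ + 4t² - 6t - 1.
Then u(8) = -1329.

-1329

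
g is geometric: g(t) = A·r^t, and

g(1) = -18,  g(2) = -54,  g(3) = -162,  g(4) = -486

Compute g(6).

-4374

Consecutive ratio: -54/(-18) = 3, and -162/(-54) = 3, so r = 3.
Then A·3^1 = -18 gives A = -6, and g(t) = -6·3^t.
g(6) = -6·3^6 = -4374.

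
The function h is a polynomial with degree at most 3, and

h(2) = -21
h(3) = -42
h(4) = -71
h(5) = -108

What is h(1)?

-8

First differences: -21, -29, -37. Second differences: -8, -8.
Level-2 differences are constant, so h has degree 2.
Fitting a degree-2 polynomial gives h(n) = -4n² - n - 3.
Then h(1) = -8.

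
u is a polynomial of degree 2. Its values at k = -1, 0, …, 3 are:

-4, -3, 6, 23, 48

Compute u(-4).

First differences: 1, 9, 17, 25. Second differences: 8, 8, 8.
Level-2 differences are constant, so u has degree 2.
Fitting a degree-2 polynomial gives u(k) = 4k² + 5k - 3.
Then u(-4) = 41.

41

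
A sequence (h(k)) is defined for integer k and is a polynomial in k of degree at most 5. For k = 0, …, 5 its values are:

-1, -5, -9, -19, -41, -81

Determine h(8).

-369

First differences: -4, -4, -10, -22, -40. Second differences: 0, -6, -12, -18. Third differences: -6, -6, -6.
Level-3 differences are constant, so h has degree 3.
Fitting a degree-3 polynomial gives h(k) = -k³ + 3k² - 6k - 1.
Then h(8) = -369.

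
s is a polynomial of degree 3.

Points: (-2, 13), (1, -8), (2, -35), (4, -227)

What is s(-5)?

322

Write s(n) = an³ + bn² + cn + d; the 4 given values yield a linear system in the 4 coefficients.
Solving, s(n) = -3n³ - 2n² - 3.
Then s(-5) = 322.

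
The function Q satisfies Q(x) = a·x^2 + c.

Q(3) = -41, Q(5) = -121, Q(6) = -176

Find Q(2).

-16

From Q(3) = -41 and Q(5) = -121: 9a + c = -41 and 25a + c = -121.
Subtracting: 16a = -80, so a = -5; then c = -41 − (-5)·9 = 4.
So Q(x) = -5x² + 4, and Q(2) = -16.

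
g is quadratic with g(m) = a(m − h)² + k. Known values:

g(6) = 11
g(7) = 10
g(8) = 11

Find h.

7

First differences -1, 1; second difference 2 = 2a, so a = 1.
Expanding, the m-coefficient is −2ah = -2h; matching it to the data gives h = 7, and then k = 10.
So g(m) = 1(m − 7)² + 10.
Hence h = 7.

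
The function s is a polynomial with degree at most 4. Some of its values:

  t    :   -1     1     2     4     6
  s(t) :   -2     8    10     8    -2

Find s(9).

-32

Write s(t) = at^4 + bt³ + ct² + dt + e; the 5 given values yield a linear system in the 5 coefficients.
Solving, the top 2 coefficients vanish, and s(t) = -t² + 5t + 4.
Then s(9) = -32.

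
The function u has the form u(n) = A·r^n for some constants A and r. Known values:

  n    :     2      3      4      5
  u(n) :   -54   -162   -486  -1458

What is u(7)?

-13122

Consecutive ratio: -162/(-54) = 3, and -486/(-162) = 3, so r = 3.
Then A·3^2 = -54 gives A = -6, and u(n) = -6·3^n.
u(7) = -6·3^7 = -13122.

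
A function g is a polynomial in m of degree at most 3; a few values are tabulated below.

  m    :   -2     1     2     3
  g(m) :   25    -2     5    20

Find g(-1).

8

Write g(m) = am³ + bm² + cm + d; the 4 given values yield a linear system in the 4 coefficients.
Solving, the leading coefficient vanishes, and g(m) = 4m² - 5m - 1.
Then g(-1) = 8.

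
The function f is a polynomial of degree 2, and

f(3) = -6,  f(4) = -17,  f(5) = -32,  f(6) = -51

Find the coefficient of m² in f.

-2

First differences: -11, -15, -19. Second differences: -4, -4.
Level-2 differences are constant, so f has degree 2.
Fitting a degree-2 polynomial gives f(m) = -2m² + 3m + 3.
The coefficient of m² is -2.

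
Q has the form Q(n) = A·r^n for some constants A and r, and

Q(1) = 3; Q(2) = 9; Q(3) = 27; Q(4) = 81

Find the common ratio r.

Consecutive ratio: 9/3 = 3, and 27/9 = 3, so r = 3.
Then A·3^1 = 3 gives A = 1, and Q(n) = 1·3^n.

3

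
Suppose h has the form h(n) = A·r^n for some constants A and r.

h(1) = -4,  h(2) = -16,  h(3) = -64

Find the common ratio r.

4

Consecutive ratio: -16/(-4) = 4, and -64/(-16) = 4, so r = 4.
Then A·4^1 = -4 gives A = -1, and h(n) = -1·4^n.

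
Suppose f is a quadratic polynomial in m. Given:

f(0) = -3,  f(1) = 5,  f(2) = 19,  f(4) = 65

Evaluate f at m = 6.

Write f(m) = am² + bm + c; the 4 given values yield a linear system in the 3 coefficients.
Solving, f(m) = 3m² + 5m - 3.
Then f(6) = 135.

135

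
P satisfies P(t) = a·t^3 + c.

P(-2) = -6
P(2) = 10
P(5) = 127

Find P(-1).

1

From P(-2) = -6 and P(2) = 10: -8a + c = -6 and 8a + c = 10.
Subtracting: 16a = 16, so a = 1; then c = -6 − 1·(-8) = 2.
So P(t) = 1t³ + 2, and P(-1) = 1.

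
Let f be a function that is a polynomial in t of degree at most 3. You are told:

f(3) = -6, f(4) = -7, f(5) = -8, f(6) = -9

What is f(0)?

First differences: -1, -1, -1.
Level-1 differences are constant, so f has degree 1.
Fitting a degree-1 polynomial gives f(t) = -t - 3.
The constant term is f(0) = -3.

-3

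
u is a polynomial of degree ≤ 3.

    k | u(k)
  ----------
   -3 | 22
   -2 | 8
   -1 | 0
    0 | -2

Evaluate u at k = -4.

Write u(k) = ak³ + bk² + ck + d; the 4 given values yield a linear system in the 4 coefficients.
Solving, the leading coefficient vanishes, and u(k) = 3k² + k - 2.
Then u(-4) = 42.

42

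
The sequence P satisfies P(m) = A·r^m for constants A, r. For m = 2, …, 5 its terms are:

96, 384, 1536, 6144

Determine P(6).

24576

Consecutive ratio: 384/96 = 4, and 1536/384 = 4, so r = 4.
Then A·4^2 = 96 gives A = 6, and P(m) = 6·4^m.
P(6) = 6·4^6 = 24576.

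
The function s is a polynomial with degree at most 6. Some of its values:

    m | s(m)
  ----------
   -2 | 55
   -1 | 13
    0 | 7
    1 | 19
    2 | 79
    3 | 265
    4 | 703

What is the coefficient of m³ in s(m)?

Write s(m) = am^6 + bm^5 + cm^4 + dm³ + em² + pm + q; the 7 given values yield a linear system in the 7 coefficients.
Solving, the top 2 coefficients vanish, and s(m) = 2m^4 + m³ + 7m² + 2m + 7.
The coefficient of m³ is 1.

1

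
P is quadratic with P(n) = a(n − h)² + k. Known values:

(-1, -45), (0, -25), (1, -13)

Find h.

2

First differences 20, 12; second difference -8 = 2a, so a = -4.
Expanding, the n-coefficient is −2ah = 8h; matching it to the data gives h = 2, and then k = -9.
So P(n) = -4(n − 2)² − 9.
Hence h = 2.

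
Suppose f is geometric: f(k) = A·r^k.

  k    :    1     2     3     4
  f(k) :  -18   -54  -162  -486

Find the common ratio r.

Consecutive ratio: -54/(-18) = 3, and -162/(-54) = 3, so r = 3.
Then A·3^1 = -18 gives A = -6, and f(k) = -6·3^k.

3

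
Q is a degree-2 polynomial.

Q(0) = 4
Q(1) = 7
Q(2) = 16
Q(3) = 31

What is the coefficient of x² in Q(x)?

3

Write Q(x) = ax² + bx + c; the 4 given values yield a linear system in the 3 coefficients.
Solving, Q(x) = 3x² + 4.
The coefficient of x² is 3.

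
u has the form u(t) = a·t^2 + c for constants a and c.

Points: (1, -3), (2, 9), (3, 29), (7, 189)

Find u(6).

From u(1) = -3 and u(2) = 9: 1a + c = -3 and 4a + c = 9.
Subtracting: 3a = 12, so a = 4; then c = -3 − 4·1 = -7.
So u(t) = 4t² − 7, and u(6) = 137.

137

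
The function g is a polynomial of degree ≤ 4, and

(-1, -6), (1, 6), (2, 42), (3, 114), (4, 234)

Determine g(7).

Write g(t) = at^4 + bt³ + ct² + dt + e; the 5 given values yield a linear system in the 5 coefficients.
Solving, the leading coefficient vanishes, and g(t) = 2t³ + 6t² + 4t - 6.
Then g(7) = 1002.

1002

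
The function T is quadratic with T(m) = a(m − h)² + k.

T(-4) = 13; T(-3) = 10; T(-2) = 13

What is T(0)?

First differences -3, 3; second difference 6 = 2a, so a = 3.
Expanding, the m-coefficient is −2ah = -6h; matching it to the data gives h = -3, and then k = 10.
So T(m) = 3(m + 3)² + 10.
T(0) = 3·3² + 10 = 37.

37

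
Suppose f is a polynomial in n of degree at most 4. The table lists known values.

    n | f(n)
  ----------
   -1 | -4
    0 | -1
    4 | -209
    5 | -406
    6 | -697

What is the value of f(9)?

-2314

Write f(n) = an^4 + bn³ + cn² + dn + e; the 5 given values yield a linear system in the 5 coefficients.
Solving, the leading coefficient vanishes, and f(n) = -3n³ - 2n² + 4n - 1.
Then f(9) = -2314.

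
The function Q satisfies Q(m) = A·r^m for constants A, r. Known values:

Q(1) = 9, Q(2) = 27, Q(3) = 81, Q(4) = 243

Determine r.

Consecutive ratio: 27/9 = 3, and 81/27 = 3, so r = 3.
Then A·3^1 = 9 gives A = 3, and Q(m) = 3·3^m.

3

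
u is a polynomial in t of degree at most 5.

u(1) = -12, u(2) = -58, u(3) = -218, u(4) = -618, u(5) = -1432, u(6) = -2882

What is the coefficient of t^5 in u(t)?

First differences: -46, -160, -400, -814, -1450. Second differences: -114, -240, -414, -636. Third differences: -126, -174, -222. Fourth differences: -48, -48.
Level-4 differences are constant, so u has degree 4.
Fitting a degree-4 polynomial gives u(t) = -2t^4 - t³ - t² - 6t - 2.
The coefficient of t^5 is 0.

0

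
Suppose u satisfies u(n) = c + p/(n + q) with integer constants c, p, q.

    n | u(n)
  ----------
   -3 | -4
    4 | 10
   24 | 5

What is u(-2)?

-8

(u(n) − c)(n + q) = p for each data point; the three points give a linear system in c and q, then p follows.
Solving: c = 4, q = 0, p = 24, so u(n) = 4 + 24/(n + 0).
Then u(-2) = 4 + 24/(-2) = -8.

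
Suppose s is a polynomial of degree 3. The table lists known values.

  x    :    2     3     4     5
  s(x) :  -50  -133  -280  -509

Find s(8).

-1868

Write s(x) = ax³ + bx² + cx + d; the 4 given values yield a linear system in the 4 coefficients.
Solving, s(x) = -3x³ - 5x² - x - 4.
Then s(8) = -1868.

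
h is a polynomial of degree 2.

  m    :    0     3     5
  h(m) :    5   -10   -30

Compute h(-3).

Write h(m) = am² + bm + c; the 3 given values yield a linear system in the 3 coefficients.
Solving, h(m) = -m² - 2m + 5.
Then h(-3) = 2.

2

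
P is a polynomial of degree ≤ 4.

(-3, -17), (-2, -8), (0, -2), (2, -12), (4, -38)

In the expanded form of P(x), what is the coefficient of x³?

0

Write P(x) = ax^4 + bx³ + cx² + dx + e; the 5 given values yield a linear system in the 5 coefficients.
Solving, the top 2 coefficients vanish, and P(x) = -2x² - x - 2.
The coefficient of x³ is 0.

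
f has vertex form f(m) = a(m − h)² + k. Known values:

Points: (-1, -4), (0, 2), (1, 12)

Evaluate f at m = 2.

26

First differences 6, 10; second difference 4 = 2a, so a = 2.
Expanding, the m-coefficient is −2ah = -4h; matching it to the data gives h = -2, and then k = -6.
So f(m) = 2(m + 2)² − 6.
f(2) = 2·4² − 6 = 26.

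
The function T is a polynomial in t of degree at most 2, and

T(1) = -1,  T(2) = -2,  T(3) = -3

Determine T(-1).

1

First differences: -1, -1.
Level-1 differences are constant, so T has degree 1.
Fitting a degree-1 polynomial gives T(t) = -t.
Then T(-1) = 1.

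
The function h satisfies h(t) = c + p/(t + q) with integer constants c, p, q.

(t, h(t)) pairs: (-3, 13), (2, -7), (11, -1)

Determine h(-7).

5

(h(t) − c)(t + q) = p for each data point; the three points give a linear system in c and q, then p follows.
Solving: c = 1, q = 1, p = -24, so h(t) = 1 − 24/(t + 1).
Then h(-7) = 1 − 24/(-6) = 5.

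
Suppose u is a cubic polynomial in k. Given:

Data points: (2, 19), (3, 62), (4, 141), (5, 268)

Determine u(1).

Write u(k) = ak³ + bk² + ck + d; the 4 given values yield a linear system in the 4 coefficients.
Solving, u(k) = 2k³ + 5k - 7.
Then u(1) = 0.

0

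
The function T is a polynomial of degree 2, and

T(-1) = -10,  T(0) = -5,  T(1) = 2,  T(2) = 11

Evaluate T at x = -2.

-13

First differences: 5, 7, 9. Second differences: 2, 2.
Level-2 differences are constant, so T has degree 2.
Fitting a degree-2 polynomial gives T(x) = x² + 6x - 5.
Then T(-2) = -13.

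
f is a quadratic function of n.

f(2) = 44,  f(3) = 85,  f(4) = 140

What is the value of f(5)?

Write f(n) = an² + bn + c; the 3 given values yield a linear system in the 3 coefficients.
Solving, f(n) = 7n² + 6n + 4.
Then f(5) = 209.

209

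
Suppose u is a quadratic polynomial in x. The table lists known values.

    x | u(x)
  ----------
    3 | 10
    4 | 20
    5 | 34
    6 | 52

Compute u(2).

First differences: 10, 14, 18. Second differences: 4, 4.
Level-2 differences are constant, so u has degree 2.
Fitting a degree-2 polynomial gives u(x) = 2x² - 4x + 4.
Then u(2) = 4.

4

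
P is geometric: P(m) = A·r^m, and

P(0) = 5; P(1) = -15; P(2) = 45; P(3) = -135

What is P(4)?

405

Consecutive ratio: -15/5 = -3, and 45/(-15) = -3, so r = -3.
Then A·(-3)^0 = 5 gives A = 5, and P(m) = 5·(-3)^m.
P(4) = 5·(-3)^4 = 405.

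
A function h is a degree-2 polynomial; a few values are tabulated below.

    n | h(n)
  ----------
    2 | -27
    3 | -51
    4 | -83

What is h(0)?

-3

Write h(n) = an² + bn + c; the 3 given values yield a linear system in the 3 coefficients.
Solving, h(n) = -4n² - 4n - 3.
The constant term is h(0) = -3.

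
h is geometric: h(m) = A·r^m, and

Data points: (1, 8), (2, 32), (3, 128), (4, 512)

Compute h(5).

Consecutive ratio: 32/8 = 4, and 128/32 = 4, so r = 4.
Then A·4^1 = 8 gives A = 2, and h(m) = 2·4^m.
h(5) = 2·4^5 = 2048.

2048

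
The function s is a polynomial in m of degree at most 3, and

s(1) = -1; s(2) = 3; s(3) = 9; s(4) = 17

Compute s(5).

27

Write s(m) = am³ + bm² + cm + d; the 4 given values yield a linear system in the 4 coefficients.
Solving, the leading coefficient vanishes, and s(m) = m² + m - 3.
Then s(5) = 27.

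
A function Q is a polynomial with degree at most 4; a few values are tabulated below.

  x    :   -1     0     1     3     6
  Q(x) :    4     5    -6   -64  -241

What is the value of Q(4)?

-111

Write Q(x) = ax^4 + bx³ + cx² + dx + e; the 5 given values yield a linear system in the 5 coefficients.
Solving, the top 2 coefficients vanish, and Q(x) = -6x² - 5x + 5.
Then Q(4) = -111.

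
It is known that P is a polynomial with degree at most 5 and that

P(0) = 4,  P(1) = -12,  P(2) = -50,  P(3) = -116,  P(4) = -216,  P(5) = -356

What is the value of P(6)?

-542

Write P(x) = ax^5 + bx^4 + cx³ + dx² + ex + p; the 6 given values yield a linear system in the 6 coefficients.
Solving, the top 2 coefficients vanish, and P(x) = -x³ - 8x² - 7x + 4.
Then P(6) = -542.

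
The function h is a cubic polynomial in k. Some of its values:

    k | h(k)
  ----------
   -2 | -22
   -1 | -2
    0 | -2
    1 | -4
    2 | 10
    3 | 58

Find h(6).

586

First differences: 20, 0, -2, 14, 48. Second differences: -20, -2, 16, 34. Third differences: 18, 18, 18.
Level-3 differences are constant, so h has degree 3.
Fitting a degree-3 polynomial gives h(k) = 3k³ - k² - 4k - 2.
Then h(6) = 586.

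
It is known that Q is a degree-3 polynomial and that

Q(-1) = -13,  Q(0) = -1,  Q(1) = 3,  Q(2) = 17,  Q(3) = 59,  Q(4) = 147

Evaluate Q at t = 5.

First differences: 12, 4, 14, 42, 88. Second differences: -8, 10, 28, 46. Third differences: 18, 18, 18.
Level-3 differences are constant, so Q has degree 3.
Fitting a degree-3 polynomial gives Q(t) = 3t³ - 4t² + 5t - 1.
Then Q(5) = 299.

299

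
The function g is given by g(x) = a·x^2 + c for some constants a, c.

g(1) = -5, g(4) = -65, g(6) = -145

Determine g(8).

-257

From g(1) = -5 and g(4) = -65: 1a + c = -5 and 16a + c = -65.
Subtracting: 15a = -60, so a = -4; then c = -5 − (-4)·1 = -1.
So g(x) = -4x² − 1, and g(8) = -257.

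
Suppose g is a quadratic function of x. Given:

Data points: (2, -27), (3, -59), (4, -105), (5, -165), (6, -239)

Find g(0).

Write g(x) = ax² + bx + c; the 5 given values yield a linear system in the 3 coefficients.
Solving, g(x) = -7x² + 3x - 5.
Then g(0) = -5.

-5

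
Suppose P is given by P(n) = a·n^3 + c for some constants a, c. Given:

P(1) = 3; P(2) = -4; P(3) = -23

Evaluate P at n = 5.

-121

From P(1) = 3 and P(2) = -4: 1a + c = 3 and 8a + c = -4.
Subtracting: 7a = -7, so a = -1; then c = 3 − (-1)·1 = 4.
So P(n) = -1n³ + 4, and P(5) = -121.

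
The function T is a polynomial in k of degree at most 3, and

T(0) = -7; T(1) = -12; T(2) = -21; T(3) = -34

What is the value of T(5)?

First differences: -5, -9, -13. Second differences: -4, -4.
Level-2 differences are constant, so T has degree 2.
Fitting a degree-2 polynomial gives T(k) = -2k² - 3k - 7.
Then T(5) = -72.

-72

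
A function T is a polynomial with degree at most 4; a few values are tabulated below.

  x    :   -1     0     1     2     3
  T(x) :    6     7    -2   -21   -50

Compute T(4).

-89

Write T(x) = ax^4 + bx³ + cx² + dx + e; the 5 given values yield a linear system in the 5 coefficients.
Solving, the top 2 coefficients vanish, and T(x) = -5x² - 4x + 7.
Then T(4) = -89.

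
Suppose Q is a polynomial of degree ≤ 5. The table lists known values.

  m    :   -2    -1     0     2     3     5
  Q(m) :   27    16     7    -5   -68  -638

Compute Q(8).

-4313

Write Q(m) = am^5 + bm^4 + cm³ + dm² + em + p; the 6 given values yield a linear system in the 6 coefficients.
Solving, the leading coefficient vanishes, and Q(m) = -m^4 - m³ + 5m² - 4m + 7.
Then Q(8) = -4313.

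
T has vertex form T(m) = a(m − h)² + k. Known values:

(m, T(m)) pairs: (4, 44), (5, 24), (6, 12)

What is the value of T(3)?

72

First differences -20, -12; second difference 8 = 2a, so a = 4.
Expanding, the m-coefficient is −2ah = -8h; matching it to the data gives h = 7, and then k = 8.
So T(m) = 4(m − 7)² + 8.
T(3) = 4·(-4)² + 8 = 72.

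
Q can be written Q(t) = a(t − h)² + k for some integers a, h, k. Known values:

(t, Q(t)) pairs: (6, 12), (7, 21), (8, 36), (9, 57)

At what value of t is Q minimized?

First differences 9, 15, 21; second difference 6 = 2a, so a = 3.
Expanding, the t-coefficient is −2ah = -6h; matching it to the data gives h = 5, and then k = 9.
So Q(t) = 3(t − 5)² + 9.
Hence h = 5.

5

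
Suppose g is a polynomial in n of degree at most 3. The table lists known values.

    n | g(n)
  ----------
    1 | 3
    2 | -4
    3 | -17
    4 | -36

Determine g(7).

-129

First differences: -7, -13, -19. Second differences: -6, -6.
Level-2 differences are constant, so g has degree 2.
Fitting a degree-2 polynomial gives g(n) = -3n² + 2n + 4.
Then g(7) = -129.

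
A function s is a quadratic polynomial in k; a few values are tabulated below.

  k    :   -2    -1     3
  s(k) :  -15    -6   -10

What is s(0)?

-1

Write s(k) = ak² + bk + c; the 3 given values yield a linear system in the 3 coefficients.
Solving, s(k) = -2k² + 3k - 1.
The constant term is s(0) = -1.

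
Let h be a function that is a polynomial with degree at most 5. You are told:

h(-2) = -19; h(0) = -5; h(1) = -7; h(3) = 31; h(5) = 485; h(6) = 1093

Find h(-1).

-13

Write h(t) = at^5 + bt^4 + ct³ + dt² + et + p; the 6 given values yield a linear system in the 6 coefficients.
Solving, the leading coefficient vanishes, and h(t) = t^4 - 6t² + 3t - 5.
Then h(-1) = -13.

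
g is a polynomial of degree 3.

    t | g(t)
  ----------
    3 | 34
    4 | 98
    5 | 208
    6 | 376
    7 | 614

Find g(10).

Write g(t) = at³ + bt² + ct + d; the 5 given values yield a linear system in the 4 coefficients.
Solving, g(t) = 2t³ - t² - 3t - 2.
Then g(10) = 1868.

1868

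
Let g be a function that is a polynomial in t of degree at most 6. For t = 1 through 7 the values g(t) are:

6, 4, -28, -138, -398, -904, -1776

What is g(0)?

First differences: -2, -32, -110, -260, -506, -872. Second differences: -30, -78, -150, -246, -366. Third differences: -48, -72, -96, -120. Fourth differences: -24, -24, -24.
Level-4 differences are constant, so g has degree 4.
Fitting a degree-4 polynomial gives g(t) = -t^4 + 2t³ - 2t² + 5t + 2.
Then g(0) = 2.

2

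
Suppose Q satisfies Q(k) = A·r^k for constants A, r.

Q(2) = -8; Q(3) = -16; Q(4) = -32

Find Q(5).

-64

Consecutive ratio: -16/(-8) = 2, and -32/(-16) = 2, so r = 2.
Then A·2^2 = -8 gives A = -2, and Q(k) = -2·2^k.
Q(5) = -2·2^5 = -64.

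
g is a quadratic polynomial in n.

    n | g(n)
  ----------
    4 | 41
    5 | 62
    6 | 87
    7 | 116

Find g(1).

First differences: 21, 25, 29. Second differences: 4, 4.
Level-2 differences are constant, so g has degree 2.
Fitting a degree-2 polynomial gives g(n) = 2n² + 3n - 3.
Then g(1) = 2.

2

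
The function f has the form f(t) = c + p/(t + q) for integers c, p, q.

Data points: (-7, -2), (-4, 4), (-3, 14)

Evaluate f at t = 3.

-10

(f(t) − c)(t + q) = p for each data point; the three points give a linear system in c and q, then p follows.
Solving: c = -6, q = 2, p = -20, so f(t) = -6 − 20/(t + 2).
Then f(3) = -6 − 20/5 = -10.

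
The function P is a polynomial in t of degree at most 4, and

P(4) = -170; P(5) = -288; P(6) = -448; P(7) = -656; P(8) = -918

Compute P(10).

-1628

First differences: -118, -160, -208, -262. Second differences: -42, -48, -54. Third differences: -6, -6.
Level-3 differences are constant, so P has degree 3.
Fitting a degree-3 polynomial gives P(t) = -t³ - 6t² - 3t + 2.
Then P(10) = -1628.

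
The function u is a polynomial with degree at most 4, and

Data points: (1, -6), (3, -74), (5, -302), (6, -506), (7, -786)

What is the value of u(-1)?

Write u(x) = ax^4 + bx³ + cx² + dx + e; the 5 given values yield a linear system in the 5 coefficients.
Solving, the leading coefficient vanishes, and u(x) = -2x³ - 2x² - 2.
Then u(-1) = -2.

-2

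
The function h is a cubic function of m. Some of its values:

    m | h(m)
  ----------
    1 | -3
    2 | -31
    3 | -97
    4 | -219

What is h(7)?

Write h(m) = am³ + bm² + cm + d; the 4 given values yield a linear system in the 4 coefficients.
Solving, h(m) = -3m³ - m² - 4m + 5.
Then h(7) = -1101.

-1101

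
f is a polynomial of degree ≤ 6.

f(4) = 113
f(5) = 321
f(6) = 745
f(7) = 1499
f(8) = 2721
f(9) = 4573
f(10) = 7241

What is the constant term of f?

First differences: 208, 424, 754, 1222, 1852, 2668. Second differences: 216, 330, 468, 630, 816. Third differences: 114, 138, 162, 186. Fourth differences: 24, 24, 24.
Level-4 differences are constant, so f has degree 4.
Fitting a degree-4 polynomial gives f(m) = m^4 - 3m³ + 2m² + 4m + 1.
The constant term is f(0) = 1.

1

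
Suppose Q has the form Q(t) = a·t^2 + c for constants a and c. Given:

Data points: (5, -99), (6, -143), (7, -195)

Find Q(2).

-15

From Q(5) = -99 and Q(6) = -143: 25a + c = -99 and 36a + c = -143.
Subtracting: 11a = -44, so a = -4; then c = -99 − (-4)·25 = 1.
So Q(t) = -4t² + 1, and Q(2) = -15.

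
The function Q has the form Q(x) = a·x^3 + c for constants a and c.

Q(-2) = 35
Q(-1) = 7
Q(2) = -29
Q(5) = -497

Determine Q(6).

From Q(-2) = 35 and Q(-1) = 7: -8a + c = 35 and -1a + c = 7.
Subtracting: 7a = -28, so a = -4; then c = 35 − (-4)·(-8) = 3.
So Q(x) = -4x³ + 3, and Q(6) = -861.

-861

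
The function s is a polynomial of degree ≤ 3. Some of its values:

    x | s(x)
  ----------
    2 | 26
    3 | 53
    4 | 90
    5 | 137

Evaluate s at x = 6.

194

Write s(x) = ax³ + bx² + cx + d; the 4 given values yield a linear system in the 4 coefficients.
Solving, the leading coefficient vanishes, and s(x) = 5x² + 2x + 2.
Then s(6) = 194.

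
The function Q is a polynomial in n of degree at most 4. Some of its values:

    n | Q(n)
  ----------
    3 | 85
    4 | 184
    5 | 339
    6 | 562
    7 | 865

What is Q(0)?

4

First differences: 99, 155, 223, 303. Second differences: 56, 68, 80. Third differences: 12, 12.
Level-3 differences are constant, so Q has degree 3.
Fitting a degree-3 polynomial gives Q(n) = 2n³ + 4n² - 3n + 4.
The constant term is Q(0) = 4.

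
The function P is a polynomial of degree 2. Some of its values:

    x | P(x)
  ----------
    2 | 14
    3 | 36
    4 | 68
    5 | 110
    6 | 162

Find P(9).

378

Write P(x) = ax² + bx + c; the 5 given values yield a linear system in the 3 coefficients.
Solving, P(x) = 5x² - 3x.
Then P(9) = 378.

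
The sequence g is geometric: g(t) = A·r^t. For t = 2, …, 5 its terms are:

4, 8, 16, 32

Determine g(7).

128

Consecutive ratio: 8/4 = 2, and 16/8 = 2, so r = 2.
Then A·2^2 = 4 gives A = 1, and g(t) = 1·2^t.
g(7) = 1·2^7 = 128.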